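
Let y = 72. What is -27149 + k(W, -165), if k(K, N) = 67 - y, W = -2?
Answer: -27154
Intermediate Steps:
k(K, N) = -5 (k(K, N) = 67 - 1*72 = 67 - 72 = -5)
-27149 + k(W, -165) = -27149 - 5 = -27154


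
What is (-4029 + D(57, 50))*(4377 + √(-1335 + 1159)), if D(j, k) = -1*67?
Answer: -17928192 - 16384*I*√11 ≈ -1.7928e+7 - 54340.0*I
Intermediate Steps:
D(j, k) = -67
(-4029 + D(57, 50))*(4377 + √(-1335 + 1159)) = (-4029 - 67)*(4377 + √(-1335 + 1159)) = -4096*(4377 + √(-176)) = -4096*(4377 + 4*I*√11) = -17928192 - 16384*I*√11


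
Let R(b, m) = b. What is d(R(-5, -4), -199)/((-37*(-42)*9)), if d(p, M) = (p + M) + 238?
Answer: 17/6993 ≈ 0.0024310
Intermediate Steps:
d(p, M) = 238 + M + p (d(p, M) = (M + p) + 238 = 238 + M + p)
d(R(-5, -4), -199)/((-37*(-42)*9)) = (238 - 199 - 5)/((-37*(-42)*9)) = 34/((1554*9)) = 34/13986 = 34*(1/13986) = 17/6993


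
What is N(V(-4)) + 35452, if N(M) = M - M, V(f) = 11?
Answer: 35452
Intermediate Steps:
N(M) = 0
N(V(-4)) + 35452 = 0 + 35452 = 35452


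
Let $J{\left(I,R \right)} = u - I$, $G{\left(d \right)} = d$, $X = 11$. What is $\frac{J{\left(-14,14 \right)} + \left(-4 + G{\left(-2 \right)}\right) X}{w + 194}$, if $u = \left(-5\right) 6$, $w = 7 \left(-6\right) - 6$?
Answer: $- \frac{41}{73} \approx -0.56164$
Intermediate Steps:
$w = -48$ ($w = -42 - 6 = -48$)
$u = -30$
$J{\left(I,R \right)} = -30 - I$
$\frac{J{\left(-14,14 \right)} + \left(-4 + G{\left(-2 \right)}\right) X}{w + 194} = \frac{\left(-30 - -14\right) + \left(-4 - 2\right) 11}{-48 + 194} = \frac{\left(-30 + 14\right) - 66}{146} = \left(-16 - 66\right) \frac{1}{146} = \left(-82\right) \frac{1}{146} = - \frac{41}{73}$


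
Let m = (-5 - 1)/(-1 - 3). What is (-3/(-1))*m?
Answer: 9/2 ≈ 4.5000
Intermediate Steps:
m = 3/2 (m = -6/(-4) = -6*(-¼) = 3/2 ≈ 1.5000)
(-3/(-1))*m = -3/(-1)*(3/2) = -3*(-1)*(3/2) = 3*(3/2) = 9/2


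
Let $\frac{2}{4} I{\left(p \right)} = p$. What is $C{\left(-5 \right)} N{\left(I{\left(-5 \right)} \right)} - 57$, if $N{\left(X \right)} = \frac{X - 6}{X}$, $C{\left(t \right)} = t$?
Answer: $-65$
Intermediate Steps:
$I{\left(p \right)} = 2 p$
$N{\left(X \right)} = \frac{-6 + X}{X}$
$C{\left(-5 \right)} N{\left(I{\left(-5 \right)} \right)} - 57 = - 5 \frac{-6 + 2 \left(-5\right)}{2 \left(-5\right)} - 57 = - 5 \frac{-6 - 10}{-10} - 57 = - 5 \left(\left(- \frac{1}{10}\right) \left(-16\right)\right) - 57 = \left(-5\right) \frac{8}{5} - 57 = -8 - 57 = -65$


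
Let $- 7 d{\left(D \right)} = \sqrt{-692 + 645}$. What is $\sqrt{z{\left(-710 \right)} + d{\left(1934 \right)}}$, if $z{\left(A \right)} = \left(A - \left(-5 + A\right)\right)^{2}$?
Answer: $\frac{\sqrt{1225 - 7 i \sqrt{47}}}{7} \approx 5.001 - 0.097919 i$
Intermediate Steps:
$z{\left(A \right)} = 25$ ($z{\left(A \right)} = 5^{2} = 25$)
$d{\left(D \right)} = - \frac{i \sqrt{47}}{7}$ ($d{\left(D \right)} = - \frac{\sqrt{-692 + 645}}{7} = - \frac{\sqrt{-47}}{7} = - \frac{i \sqrt{47}}{7}$)
$\sqrt{z{\left(-710 \right)} + d{\left(1934 \right)}} = \sqrt{25 - \frac{i \sqrt{47}}{7}}$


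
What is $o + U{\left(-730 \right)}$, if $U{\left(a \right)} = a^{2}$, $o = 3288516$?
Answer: $3821416$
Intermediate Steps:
$o + U{\left(-730 \right)} = 3288516 + \left(-730\right)^{2} = 3288516 + 532900 = 3821416$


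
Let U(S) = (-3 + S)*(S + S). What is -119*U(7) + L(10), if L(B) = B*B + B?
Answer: -6554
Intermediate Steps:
U(S) = 2*S*(-3 + S) (U(S) = (-3 + S)*(2*S) = 2*S*(-3 + S))
L(B) = B + B**2 (L(B) = B**2 + B = B + B**2)
-119*U(7) + L(10) = -238*7*(-3 + 7) + 10*(1 + 10) = -238*7*4 + 10*11 = -119*56 + 110 = -6664 + 110 = -6554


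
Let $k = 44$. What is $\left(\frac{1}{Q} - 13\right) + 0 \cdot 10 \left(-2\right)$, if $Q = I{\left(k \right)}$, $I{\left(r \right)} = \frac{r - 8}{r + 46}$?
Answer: $- \frac{21}{2} \approx -10.5$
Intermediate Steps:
$I{\left(r \right)} = \frac{-8 + r}{46 + r}$
$Q = \frac{2}{5}$ ($Q = \frac{-8 + 44}{46 + 44} = \frac{1}{90} \cdot 36 = \frac{2}{5} \approx 0.4$)
$\left(\frac{1}{Q} - 13\right) + 0 \cdot 10 \left(-2\right) = \left(\frac{1}{\frac{2}{5}} - 13\right) + 0 \cdot 10 \left(-2\right) = \left(\frac{5}{2} - 13\right) + 0 \left(-2\right) = - \frac{21}{2} + 0 = - \frac{21}{2}$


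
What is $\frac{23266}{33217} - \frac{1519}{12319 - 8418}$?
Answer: $\frac{40304043}{129579517} \approx 0.31104$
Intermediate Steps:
$\frac{23266}{33217} - \frac{1519}{12319 - 8418} = 23266 \cdot \frac{1}{33217} - \frac{1519}{12319 - 8418} = \frac{23266}{33217} - \frac{1519}{3901} = \frac{40304043}{129579517}$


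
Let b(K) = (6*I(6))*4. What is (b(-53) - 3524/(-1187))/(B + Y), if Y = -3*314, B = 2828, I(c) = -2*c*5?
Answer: -852878/1119341 ≈ -0.76195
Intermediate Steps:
I(c) = -10*c
b(K) = -1440 (b(K) = (6*(-10*6))*4 = (6*(-60))*4 = -360*4 = -1440)
Y = -942
(b(-53) - 3524/(-1187))/(B + Y) = (-1440 - 3524/(-1187))/(2828 - 942) = (-1440 - 3524*(-1/1187))/1886 = (-1440 + 3524/1187)*(1/1886) = -1705756/1187*1/1886 = -852878/1119341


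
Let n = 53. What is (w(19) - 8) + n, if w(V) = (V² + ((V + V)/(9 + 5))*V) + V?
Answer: 3336/7 ≈ 476.57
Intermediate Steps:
w(V) = V + 8*V²/7 (w(V) = (V² + ((2*V)/14)*V) + V = (V² + ((2*V)*(1/14))*V) + V = (V² + (V/7)*V) + V = (V² + V²/7) + V = 8*V²/7 + V = V + 8*V²/7)
(w(19) - 8) + n = ((⅐)*19*(7 + 8*19) - 8) + 53 = ((⅐)*19*(7 + 152) - 8) + 53 = ((⅐)*19*159 - 8) + 53 = (3021/7 - 8) + 53 = 2965/7 + 53 = 3336/7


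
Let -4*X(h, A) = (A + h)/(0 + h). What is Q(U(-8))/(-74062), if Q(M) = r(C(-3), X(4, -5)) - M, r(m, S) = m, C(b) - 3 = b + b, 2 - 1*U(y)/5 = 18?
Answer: -77/74062 ≈ -0.0010397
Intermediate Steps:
X(h, A) = -(A + h)/(4*h) (X(h, A) = -(A + h)/(4*(0 + h)) = -(A + h)/(4*h))
U(y) = -80 (U(y) = 10 - 5*18 = 10 - 90 = -80)
C(b) = 3 + 2*b (C(b) = 3 + (b + b) = 3 + 2*b)
Q(M) = -3 - M (Q(M) = (3 + 2*(-3)) - M = (3 - 6) - M = -3 - M)
Q(U(-8))/(-74062) = (-3 - 1*(-80))/(-74062) = (-3 + 80)*(-1/74062) = 77*(-1/74062) = -77/74062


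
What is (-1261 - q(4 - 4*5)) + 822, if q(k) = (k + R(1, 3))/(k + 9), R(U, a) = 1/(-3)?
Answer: -1324/3 ≈ -441.33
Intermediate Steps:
R(U, a) = -⅓ (R(U, a) = 1*(-⅓) = -⅓)
q(k) = (-⅓ + k)/(9 + k) (q(k) = (k - ⅓)/(k + 9) = (-⅓ + k)/(9 + k))
(-1261 - q(4 - 4*5)) + 822 = (-1261 - (-⅓ + (4 - 4*5))/(9 + (4 - 4*5))) + 822 = (-1261 - (-⅓ + (4 - 20))/(9 + (4 - 20))) + 822 = (-1261 - (-⅓ - 16)/(9 - 16)) + 822 = (-1261 - (-49)/((-7)*3)) + 822 = (-1261 - (-1)*(-49)/(7*3)) + 822 = (-1261 - 1*7/3) + 822 = (-1261 - 7/3) + 822 = -3790/3 + 822 = -1324/3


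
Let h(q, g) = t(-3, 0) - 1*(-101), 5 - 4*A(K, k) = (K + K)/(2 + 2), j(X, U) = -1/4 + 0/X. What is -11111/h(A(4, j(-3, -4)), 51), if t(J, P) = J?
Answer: -11111/98 ≈ -113.38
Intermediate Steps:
j(X, U) = -¼ (j(X, U) = -1*¼ + 0 = -¼ + 0 = -¼)
A(K, k) = 5/4 - K/8 (A(K, k) = 5/4 - (K + K)/(4*(2 + 2)) = 5/4 - 2*K/(4*4) = 5/4 - K/8)
h(q, g) = 98 (h(q, g) = -3 - 1*(-101) = -3 + 101 = 98)
-11111/h(A(4, j(-3, -4)), 51) = -11111/98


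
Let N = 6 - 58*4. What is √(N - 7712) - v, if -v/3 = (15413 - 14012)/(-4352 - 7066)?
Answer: -1401/3806 + 63*I*√2 ≈ -0.3681 + 89.095*I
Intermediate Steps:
N = -226 (N = 6 - 232 = -226)
v = 1401/3806 (v = -3*(15413 - 14012)/(-4352 - 7066) = -4203/(-11418) = -4203*(-1)/11418 = -3*(-467/3806) = 1401/3806 ≈ 0.36810)
√(N - 7712) - v = √(-226 - 7712) - 1*1401/3806 = √(-7938) - 1401/3806 = 63*I*√2 - 1401/3806 = -1401/3806 + 63*I*√2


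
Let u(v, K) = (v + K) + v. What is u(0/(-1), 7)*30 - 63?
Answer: 147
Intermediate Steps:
u(v, K) = K + 2*v (u(v, K) = (K + v) + v = K + 2*v)
u(0/(-1), 7)*30 - 63 = (7 + 2*(0/(-1)))*30 - 63 = (7 + 2*(0*(-1)))*30 - 63 = (7 + 2*0)*30 - 63 = (7 + 0)*30 - 63 = 7*30 - 63 = 210 - 63 = 147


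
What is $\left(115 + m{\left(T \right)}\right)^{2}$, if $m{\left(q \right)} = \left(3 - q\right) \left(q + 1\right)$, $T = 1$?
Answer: $14161$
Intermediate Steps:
$m{\left(q \right)} = \left(1 + q\right) \left(3 - q\right)$ ($m{\left(q \right)} = \left(3 - q\right) \left(1 + q\right) = \left(1 + q\right) \left(3 - q\right)$)
$\left(115 + m{\left(T \right)}\right)^{2} = \left(115 + \left(3 - 1^{2} + 2 \cdot 1\right)\right)^{2} = \left(115 + \left(3 - 1 + 2\right)\right)^{2} = \left(115 + 4\right)^{2} = 119^{2} = 14161$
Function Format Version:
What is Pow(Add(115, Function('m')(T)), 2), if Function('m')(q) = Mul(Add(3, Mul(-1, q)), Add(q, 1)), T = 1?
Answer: 14161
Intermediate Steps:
Function('m')(q) = Mul(Add(1, q), Add(3, Mul(-1, q))) (Function('m')(q) = Mul(Add(3, Mul(-1, q)), Add(1, q)) = Mul(Add(1, q), Add(3, Mul(-1, q))))
Pow(Add(115, Function('m')(T)), 2) = Pow(Add(115, Add(3, Mul(-1, Pow(1, 2)), Mul(2, 1))), 2) = Pow(Add(115, Add(3, Mul(-1, 1), 2)), 2) = Pow(Add(115, Add(3, -1, 2)), 2) = Pow(Add(115, 4), 2) = Pow(119, 2) = 14161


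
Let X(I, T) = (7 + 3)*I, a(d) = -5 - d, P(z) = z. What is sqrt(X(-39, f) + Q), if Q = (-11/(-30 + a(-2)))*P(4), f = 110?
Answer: I*sqrt(3498)/3 ≈ 19.715*I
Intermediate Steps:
X(I, T) = 10*I
Q = 4/3 (Q = (-11/(-30 + (-5 - 1*(-2))))*4 = (-11/(-30 + (-5 + 2)))*4 = (-11/(-30 - 3))*4 = (-11/(-33))*4 = -1/33*(-11)*4 = (1/3)*4 = 4/3 ≈ 1.3333)
sqrt(X(-39, f) + Q) = sqrt(10*(-39) + 4/3) = sqrt(-390 + 4/3) = sqrt(-1166/3) = I*sqrt(3498)/3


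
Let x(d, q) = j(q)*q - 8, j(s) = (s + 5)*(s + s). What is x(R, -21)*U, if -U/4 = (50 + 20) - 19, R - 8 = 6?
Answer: 2880480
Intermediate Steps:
R = 14 (R = 8 + 6 = 14)
j(s) = 2*s*(5 + s) (j(s) = (5 + s)*(2*s) = 2*s*(5 + s))
x(d, q) = -8 + 2*q²*(5 + q) (x(d, q) = (2*q*(5 + q))*q - 8 = 2*q²*(5 + q) - 8 = -8 + 2*q²*(5 + q))
U = -204 (U = -4*((50 + 20) - 19) = -4*(70 - 19) = -4*51 = -204)
x(R, -21)*U = (-8 + 2*(-21)²*(5 - 21))*(-204) = (-8 + 2*441*(-16))*(-204) = (-8 - 14112)*(-204) = -14120*(-204) = 2880480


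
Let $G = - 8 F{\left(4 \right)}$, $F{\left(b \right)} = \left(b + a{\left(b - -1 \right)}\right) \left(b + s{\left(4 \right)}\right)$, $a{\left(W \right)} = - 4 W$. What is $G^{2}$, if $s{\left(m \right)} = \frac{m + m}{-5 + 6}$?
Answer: $2359296$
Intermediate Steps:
$s{\left(m \right)} = 2 m$ ($s{\left(m \right)} = \frac{2 m}{1} = 2 m 1 = 2 m$)
$F{\left(b \right)} = \left(-4 - 3 b\right) \left(8 + b\right)$ ($F{\left(b \right)} = \left(b - 4 \left(b - -1\right)\right) \left(b + 2 \cdot 4\right) = \left(b - 4 \left(b + 1\right)\right) \left(b + 8\right) = \left(b - 4 \left(1 + b\right)\right) \left(8 + b\right) = \left(b - \left(4 + 4 b\right)\right) \left(8 + b\right) = \left(-4 - 3 b\right) \left(8 + b\right)$)
$G = 1536$ ($G = - 8 \left(-32 - 112 - 3 \cdot 4^{2}\right) = - 8 \left(-32 - 112 - 48\right) = \left(-8\right) \left(-192\right) = 1536$)
$G^{2} = 1536^{2} = 2359296$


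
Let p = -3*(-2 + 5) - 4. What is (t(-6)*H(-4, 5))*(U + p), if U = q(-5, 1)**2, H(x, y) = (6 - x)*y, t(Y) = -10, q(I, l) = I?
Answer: -6000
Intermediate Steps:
H(x, y) = y*(6 - x)
p = -13 (p = -3*3 - 4 = -9 - 4 = -13)
U = 25 (U = (-5)**2 = 25)
(t(-6)*H(-4, 5))*(U + p) = (-50*(6 - 1*(-4)))*(25 - 13) = -50*(6 + 4)*12 = -50*10*12 = -10*50*12 = -500*12 = -6000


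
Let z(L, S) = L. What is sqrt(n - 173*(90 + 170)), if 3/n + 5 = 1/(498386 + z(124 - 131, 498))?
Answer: I*sqrt(279308641834394758)/2491894 ≈ 212.09*I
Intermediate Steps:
n = -1495137/2491894 (n = 3/(-5 + 1/(498386 + (124 - 131))) = 3/(-5 + 1/(498386 - 7)) = 3/(-5 + 1/498379) = 3/(-2491894/498379) = 3*(-498379/2491894) = -1495137/2491894 ≈ -0.60000)
sqrt(n - 173*(90 + 170)) = sqrt(-1495137/2491894 - 173*(90 + 170)) = sqrt(-1495137/2491894 - 173*260) = sqrt(-1495137/2491894 - 44980) = sqrt(-112086887257/2491894) = I*sqrt(279308641834394758)/2491894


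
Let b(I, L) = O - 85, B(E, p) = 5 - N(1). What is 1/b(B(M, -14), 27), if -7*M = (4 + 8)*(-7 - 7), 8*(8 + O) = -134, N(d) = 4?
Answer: -4/439 ≈ -0.0091116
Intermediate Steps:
O = -99/4 (O = -8 + (1/8)*(-134) = -8 - 67/4 = -99/4 ≈ -24.750)
M = 24 (M = -(4 + 8)*(-7 - 7)/7 = -12*(-14)/7 = -1/7*(-168) = 24)
B(E, p) = 1 (B(E, p) = 5 - 1*4 = 5 - 4 = 1)
b(I, L) = -439/4 (b(I, L) = -99/4 - 85 = -439/4)
1/b(B(M, -14), 27) = 1/(-439/4) = -4/439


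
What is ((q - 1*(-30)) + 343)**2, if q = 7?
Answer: 144400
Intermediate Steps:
((q - 1*(-30)) + 343)**2 = ((7 - 1*(-30)) + 343)**2 = ((7 + 30) + 343)**2 = (37 + 343)**2 = 380**2 = 144400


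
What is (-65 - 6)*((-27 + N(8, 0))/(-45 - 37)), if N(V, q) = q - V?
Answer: -2485/82 ≈ -30.305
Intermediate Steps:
(-65 - 6)*((-27 + N(8, 0))/(-45 - 37)) = (-65 - 6)*((-27 + (0 - 1*8))/(-45 - 37)) = -71*(-27 + (0 - 8))/(-82) = -71*(-27 - 8)*(-1)/82 = -(-2485)*(-1)/82 = -71*35/82 = -2485/82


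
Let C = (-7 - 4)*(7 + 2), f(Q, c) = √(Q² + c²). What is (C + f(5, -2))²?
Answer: (99 - √29)² ≈ 8763.7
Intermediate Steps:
C = -99 (C = -11*9 = -99)
(C + f(5, -2))² = (-99 + √(5² + (-2)²))² = (-99 + √(25 + 4))² = (-99 + √29)²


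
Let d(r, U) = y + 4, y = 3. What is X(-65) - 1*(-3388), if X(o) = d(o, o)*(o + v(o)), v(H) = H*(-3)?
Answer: 4298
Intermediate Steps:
v(H) = -3*H
d(r, U) = 7 (d(r, U) = 3 + 4 = 7)
X(o) = -14*o (X(o) = 7*(o - 3*o) = 7*(-2*o) = -14*o)
X(-65) - 1*(-3388) = -14*(-65) - 1*(-3388) = 910 + 3388 = 4298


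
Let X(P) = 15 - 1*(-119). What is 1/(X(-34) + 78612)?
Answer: 1/78746 ≈ 1.2699e-5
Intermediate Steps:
X(P) = 134 (X(P) = 15 + 119 = 134)
1/(X(-34) + 78612) = 1/(134 + 78612) = 1/78746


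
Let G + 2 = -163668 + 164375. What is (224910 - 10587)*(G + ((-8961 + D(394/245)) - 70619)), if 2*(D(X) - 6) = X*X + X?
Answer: -1014602047614966/60025 ≈ -1.6903e+10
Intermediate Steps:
D(X) = 6 + X/2 + X²/2 (D(X) = 6 + (X*X + X)/2 = 6 + (X² + X)/2 = 6 + (X + X²)/2 = 6 + (X/2 + X²/2) = 6 + X/2 + X²/2)
G = 705 (G = -2 + (-163668 + 164375) = -2 + 707 = 705)
(224910 - 10587)*(G + ((-8961 + D(394/245)) - 70619)) = (224910 - 10587)*(705 + ((-8961 + (6 + (394/245)/2 + (394/245)²/2)) - 70619)) = 214323*(705 + ((-8961 + (6 + (394*(1/245))/2 + (394*(1/245))²/2)) - 70619)) = 214323*(705 + ((-8961 + (6 + (½)*(394/245) + (394/245)²/2)) - 70619)) = 214323*(705 + ((-8961 + (6 + 197/245 + (½)*(155236/60025))) - 70619)) = 214323*(705 + ((-8961 + (6 + 197/245 + 77618/60025)) - 70619)) = 214323*(705 + ((-8961 + 486033/60025) - 70619)) = 214323*(705 + (-537397992/60025 - 70619)) = 214323*(705 - 4776303467/60025) = 214323*(-4733985842/60025) = -1014602047614966/60025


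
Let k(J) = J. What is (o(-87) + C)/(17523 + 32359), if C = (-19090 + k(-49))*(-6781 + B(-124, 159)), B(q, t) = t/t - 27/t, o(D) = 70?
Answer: 6877584221/2643746 ≈ 2601.5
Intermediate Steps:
B(q, t) = 1 - 27/t
C = 6877580511/53 (C = (-19090 - 49)*(-6781 + (-27 + 159)/159) = -19139*(-6781 + (1/159)*132) = -19139*(-6781 + 44/53) = -19139*(-359349/53) = 6877580511/53 ≈ 1.2977e+8)
(o(-87) + C)/(17523 + 32359) = (70 + 6877580511/53)/(17523 + 32359) = (6877584221/53)/49882 = (6877584221/53)*(1/49882) = 6877584221/2643746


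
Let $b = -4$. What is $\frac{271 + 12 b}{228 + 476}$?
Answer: $\frac{223}{704} \approx 0.31676$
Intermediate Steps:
$\frac{271 + 12 b}{228 + 476} = \frac{271 + 12 \left(-4\right)}{228 + 476} = \frac{271 - 48}{704} = 223 \cdot \frac{1}{704} = \frac{223}{704}$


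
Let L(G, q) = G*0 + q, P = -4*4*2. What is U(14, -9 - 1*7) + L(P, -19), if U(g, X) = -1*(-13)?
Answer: -6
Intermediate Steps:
P = -32 (P = -16*2 = -32)
L(G, q) = q (L(G, q) = 0 + q = q)
U(g, X) = 13
U(14, -9 - 1*7) + L(P, -19) = 13 - 19 = -6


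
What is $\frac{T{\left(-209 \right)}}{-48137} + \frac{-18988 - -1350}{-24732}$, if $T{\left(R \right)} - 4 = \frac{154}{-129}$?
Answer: $\frac{18252876565}{25596272106} \approx 0.71311$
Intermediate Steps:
$T{\left(R \right)} = \frac{362}{129}$ ($T{\left(R \right)} = 4 + \frac{154}{-129} = 4 + 154 \left(- \frac{1}{129}\right) = 4 - \frac{154}{129} = \frac{362}{129}$)
$\frac{T{\left(-209 \right)}}{-48137} + \frac{-18988 - -1350}{-24732} = \frac{362}{129 \left(-48137\right)} + \frac{-18988 - -1350}{-24732} = \frac{362}{129} \left(- \frac{1}{48137}\right) + \left(-18988 + 1350\right) \left(- \frac{1}{24732}\right) = - \frac{362}{6209673} - - \frac{8819}{12366} = - \frac{362}{6209673} + \frac{8819}{12366} = \frac{18252876565}{25596272106}$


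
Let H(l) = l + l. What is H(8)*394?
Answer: 6304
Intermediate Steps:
H(l) = 2*l
H(8)*394 = (2*8)*394 = 16*394 = 6304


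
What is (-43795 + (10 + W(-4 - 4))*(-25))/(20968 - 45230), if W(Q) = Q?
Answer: 43845/24262 ≈ 1.8071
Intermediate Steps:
(-43795 + (10 + W(-4 - 4))*(-25))/(20968 - 45230) = (-43795 + (10 + (-4 - 4))*(-25))/(20968 - 45230) = (-43795 + (10 - 8)*(-25))/(-24262) = (-43795 + 2*(-25))*(-1/24262) = (-43795 - 50)*(-1/24262) = -43845*(-1/24262) = 43845/24262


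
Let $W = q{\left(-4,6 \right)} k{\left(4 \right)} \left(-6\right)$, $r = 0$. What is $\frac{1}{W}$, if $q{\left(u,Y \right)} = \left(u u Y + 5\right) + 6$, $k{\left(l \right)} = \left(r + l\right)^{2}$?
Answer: $- \frac{1}{10272} \approx -9.7352 \cdot 10^{-5}$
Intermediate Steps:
$k{\left(l \right)} = l^{2}$ ($k{\left(l \right)} = \left(0 + l\right)^{2} = l^{2}$)
$q{\left(u,Y \right)} = 11 + Y u^{2}$ ($q{\left(u,Y \right)} = \left(u^{2} Y + 5\right) + 6 = \left(Y u^{2} + 5\right) + 6 = \left(5 + Y u^{2}\right) + 6 = 11 + Y u^{2}$)
$W = -10272$ ($W = \left(11 + 6 \left(-4\right)^{2}\right) 4^{2} \left(-6\right) = \left(11 + 6 \cdot 16\right) 16 \left(-6\right) = \left(11 + 96\right) 16 \left(-6\right) = 107 \cdot 16 \left(-6\right) = 1712 \left(-6\right) = -10272$)
$\frac{1}{W} = \frac{1}{-10272} = - \frac{1}{10272}$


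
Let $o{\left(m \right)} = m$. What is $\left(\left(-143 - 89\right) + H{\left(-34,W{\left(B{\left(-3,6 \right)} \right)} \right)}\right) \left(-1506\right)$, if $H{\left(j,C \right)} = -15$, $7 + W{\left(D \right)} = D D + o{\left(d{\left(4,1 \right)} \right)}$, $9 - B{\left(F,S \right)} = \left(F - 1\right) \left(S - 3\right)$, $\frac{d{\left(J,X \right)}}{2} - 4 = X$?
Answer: $371982$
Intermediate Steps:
$d{\left(J,X \right)} = 8 + 2 X$
$B{\left(F,S \right)} = 9 - \left(-1 + F\right) \left(-3 + S\right)$ ($B{\left(F,S \right)} = 9 - \left(F - 1\right) \left(S - 3\right) = 9 - \left(-1 + F\right) \left(-3 + S\right)$)
$W{\left(D \right)} = 3 + D^{2}$ ($W{\left(D \right)} = -7 + \left(D D + \left(8 + 2 \cdot 1\right)\right) = -7 + \left(D^{2} + \left(8 + 2\right)\right) = -7 + \left(D^{2} + 10\right) = -7 + \left(10 + D^{2}\right) = 3 + D^{2}$)
$\left(\left(-143 - 89\right) + H{\left(-34,W{\left(B{\left(-3,6 \right)} \right)} \right)}\right) \left(-1506\right) = \left(\left(-143 - 89\right) - 15\right) \left(-1506\right) = \left(-232 - 15\right) \left(-1506\right) = \left(-247\right) \left(-1506\right) = 371982$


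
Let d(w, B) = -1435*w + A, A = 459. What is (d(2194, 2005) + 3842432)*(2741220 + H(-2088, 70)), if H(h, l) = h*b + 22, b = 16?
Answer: 1880593420834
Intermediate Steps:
d(w, B) = 459 - 1435*w (d(w, B) = -1435*w + 459 = 459 - 1435*w)
H(h, l) = 22 + 16*h (H(h, l) = h*16 + 22 = 16*h + 22 = 22 + 16*h)
(d(2194, 2005) + 3842432)*(2741220 + H(-2088, 70)) = ((459 - 1435*2194) + 3842432)*(2741220 + (22 + 16*(-2088))) = ((459 - 3148390) + 3842432)*(2741220 + (22 - 33408)) = (-3147931 + 3842432)*(2741220 - 33386) = 694501*2707834 = 1880593420834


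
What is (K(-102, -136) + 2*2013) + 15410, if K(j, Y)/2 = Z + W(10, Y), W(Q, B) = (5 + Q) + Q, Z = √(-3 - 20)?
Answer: 19486 + 2*I*√23 ≈ 19486.0 + 9.5917*I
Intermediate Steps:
Z = I*√23 (Z = √(-23) = I*√23 ≈ 4.7958*I)
W(Q, B) = 5 + 2*Q
K(j, Y) = 50 + 2*I*√23 (K(j, Y) = 2*(I*√23 + (5 + 2*10)) = 2*(I*√23 + (5 + 20)) = 2*(I*√23 + 25) = 2*(25 + I*√23) = 50 + 2*I*√23)
(K(-102, -136) + 2*2013) + 15410 = ((50 + 2*I*√23) + 2*2013) + 15410 = ((50 + 2*I*√23) + 4026) + 15410 = (4076 + 2*I*√23) + 15410 = 19486 + 2*I*√23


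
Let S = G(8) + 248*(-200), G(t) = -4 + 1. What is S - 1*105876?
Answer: -155479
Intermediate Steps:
G(t) = -3
S = -49603 (S = -3 + 248*(-200) = -3 - 49600 = -49603)
S - 1*105876 = -49603 - 1*105876 = -49603 - 105876 = -155479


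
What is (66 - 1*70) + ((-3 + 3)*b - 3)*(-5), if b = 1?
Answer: 11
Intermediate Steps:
(66 - 1*70) + ((-3 + 3)*b - 3)*(-5) = (66 - 1*70) + ((-3 + 3)*1 - 3)*(-5) = (66 - 70) + (0*1 - 3)*(-5) = -4 + (0 - 3)*(-5) = -4 - 3*(-5) = -4 + 15 = 11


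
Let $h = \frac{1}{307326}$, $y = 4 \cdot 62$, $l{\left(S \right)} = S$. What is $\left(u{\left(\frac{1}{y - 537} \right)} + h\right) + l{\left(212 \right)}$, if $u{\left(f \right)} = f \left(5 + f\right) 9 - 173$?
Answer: $\frac{58650876107}{1509892638} \approx 38.844$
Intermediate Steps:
$y = 248$
$h = \frac{1}{307326} \approx 3.2539 \cdot 10^{-6}$
$u{\left(f \right)} = -173 + 9 f \left(5 + f\right)$ ($u{\left(f \right)} = 9 f \left(5 + f\right) - 173 = -173 + 9 f \left(5 + f\right)$)
$\left(u{\left(\frac{1}{y - 537} \right)} + h\right) + l{\left(212 \right)} = \left(\left(-173 + 9 \left(\frac{1}{248 - 537}\right)^{2} + \frac{45}{248 - 537}\right) + \frac{1}{307326}\right) + 212 = \left(\left(-173 + 9 \left(\frac{1}{-289}\right)^{2} + \frac{45}{-289}\right) + \frac{1}{307326}\right) + 212 = \left(\left(-173 + 9 \left(- \frac{1}{289}\right)^{2} + 45 \left(- \frac{1}{289}\right)\right) + \frac{1}{307326}\right) + 212 = \left(\left(-173 + 9 \cdot \frac{1}{83521} - \frac{45}{289}\right) + \frac{1}{307326}\right) + 212 = \left(\left(-173 + \frac{9}{83521} - \frac{45}{289}\right) + \frac{1}{307326}\right) + 212 = \left(- \frac{14462129}{83521} + \frac{1}{307326}\right) + 212 = - \frac{261446363149}{1509892638} + 212 = \frac{58650876107}{1509892638}$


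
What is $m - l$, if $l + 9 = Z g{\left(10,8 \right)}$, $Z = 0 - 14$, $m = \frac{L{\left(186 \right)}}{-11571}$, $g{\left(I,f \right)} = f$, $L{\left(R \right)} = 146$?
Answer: $\frac{1399945}{11571} \approx 120.99$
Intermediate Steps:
$m = - \frac{146}{11571}$ ($m = \frac{146}{-11571} = 146 \left(- \frac{1}{11571}\right) = - \frac{146}{11571} \approx -0.012618$)
$Z = -14$ ($Z = 0 - 14 = -14$)
$l = -121$ ($l = -9 - 112 = -121$)
$m - l = - \frac{146}{11571} - -121 = - \frac{146}{11571} + 121 = \frac{1399945}{11571}$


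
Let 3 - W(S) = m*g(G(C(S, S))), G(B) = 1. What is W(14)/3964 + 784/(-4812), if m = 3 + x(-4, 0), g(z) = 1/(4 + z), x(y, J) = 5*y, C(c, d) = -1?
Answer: -961556/5960865 ≈ -0.16131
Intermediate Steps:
m = -17 (m = 3 + 5*(-4) = 3 - 20 = -17)
W(S) = 32/5 (W(S) = 3 - (-17)/(4 + 1) = 3 - (-17)/5 = 3 - 1*(-17/5) = 3 + 17/5 = 32/5)
W(14)/3964 + 784/(-4812) = (32/5)/3964 + 784/(-4812) = (32/5)*(1/3964) + 784*(-1/4812) = 8/4955 - 196/1203 = -961556/5960865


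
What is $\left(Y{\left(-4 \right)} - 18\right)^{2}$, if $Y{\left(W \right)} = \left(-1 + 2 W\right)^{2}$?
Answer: $3969$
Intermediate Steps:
$\left(Y{\left(-4 \right)} - 18\right)^{2} = \left(\left(-1 + 2 \left(-4\right)\right)^{2} - 18\right)^{2} = \left(\left(-1 - 8\right)^{2} - 18\right)^{2} = \left(\left(-9\right)^{2} - 18\right)^{2} = \left(81 - 18\right)^{2} = 63^{2} = 3969$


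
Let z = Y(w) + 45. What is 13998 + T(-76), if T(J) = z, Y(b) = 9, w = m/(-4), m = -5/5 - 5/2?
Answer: 14052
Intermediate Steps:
m = -7/2 (m = -5*⅕ - 5*½ = -1 - 5/2 = -7/2 ≈ -3.5000)
w = 7/8 (w = -7/2/(-4) = -7/2*(-¼) = 7/8 ≈ 0.87500)
z = 54 (z = 9 + 45 = 54)
T(J) = 54
13998 + T(-76) = 13998 + 54 = 14052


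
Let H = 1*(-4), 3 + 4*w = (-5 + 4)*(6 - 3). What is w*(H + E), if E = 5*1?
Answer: -3/2 ≈ -1.5000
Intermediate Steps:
w = -3/2 (w = -3/4 + ((-5 + 4)*(6 - 3))/4 = -3/4 + (-1*3)/4 = -3/4 + (1/4)*(-3) = -3/4 - 3/4 = -3/2 ≈ -1.5000)
E = 5
H = -4
w*(H + E) = -3*(-4 + 5)/2 = -3/2*1 = -3/2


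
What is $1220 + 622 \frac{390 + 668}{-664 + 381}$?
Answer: $- \frac{312816}{283} \approx -1105.4$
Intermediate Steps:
$1220 + 622 \frac{390 + 668}{-664 + 381} = 1220 + 622 \frac{1058}{-283} = 1220 + 622 \cdot 1058 \left(- \frac{1}{283}\right) = 1220 + 622 \left(- \frac{1058}{283}\right) = 1220 - \frac{658076}{283} = - \frac{312816}{283}$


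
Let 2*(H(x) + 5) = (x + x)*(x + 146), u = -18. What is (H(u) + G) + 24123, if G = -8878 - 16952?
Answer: -4016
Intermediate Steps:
H(x) = -5 + x*(146 + x) (H(x) = -5 + ((x + x)*(x + 146))/2 = -5 + ((2*x)*(146 + x))/2 = -5 + (2*x*(146 + x))/2 = -5 + x*(146 + x))
G = -25830
(H(u) + G) + 24123 = ((-5 + (-18)² + 146*(-18)) - 25830) + 24123 = ((-5 + 324 - 2628) - 25830) + 24123 = (-2309 - 25830) + 24123 = -28139 + 24123 = -4016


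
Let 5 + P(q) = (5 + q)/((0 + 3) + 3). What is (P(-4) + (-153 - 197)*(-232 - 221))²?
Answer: 904916515441/36 ≈ 2.5137e+10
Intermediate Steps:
P(q) = -25/6 + q/6 (P(q) = -5 + (5 + q)/((0 + 3) + 3) = -5 + (5 + q)/(3 + 3) = -5 + (5 + q)/6 = -5 + (5 + q)*(⅙) = -5 + (⅚ + q/6) = -25/6 + q/6)
(P(-4) + (-153 - 197)*(-232 - 221))² = ((-25/6 + (⅙)*(-4)) + (-153 - 197)*(-232 - 221))² = ((-25/6 - ⅔) - 350*(-453))² = (-29/6 + 158550)² = (951271/6)² = 904916515441/36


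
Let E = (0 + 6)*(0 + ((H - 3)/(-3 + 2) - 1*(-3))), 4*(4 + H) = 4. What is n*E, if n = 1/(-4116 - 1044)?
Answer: -9/860 ≈ -0.010465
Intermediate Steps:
H = -3 (H = -4 + (¼)*4 = -4 + 1 = -3)
n = -1/5160 (n = 1/(-5160) = -1/5160 ≈ -0.00019380)
E = 54 (E = (0 + 6)*(0 + ((-3 - 3)/(-3 + 2) - 1*(-3))) = 6*(0 + (-6/(-1) + 3)) = 6*(0 + (-6*(-1) + 3)) = 6*(0 + (6 + 3)) = 6*(0 + 9) = 6*9 = 54)
n*E = -1/5160*54 = -9/860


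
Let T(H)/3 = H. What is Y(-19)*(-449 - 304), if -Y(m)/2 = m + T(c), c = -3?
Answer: -42168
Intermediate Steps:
T(H) = 3*H
Y(m) = 18 - 2*m (Y(m) = -2*(m + 3*(-3)) = -2*(m - 9) = -2*(-9 + m) = 18 - 2*m)
Y(-19)*(-449 - 304) = (18 - 2*(-19))*(-449 - 304) = (18 + 38)*(-753) = 56*(-753) = -42168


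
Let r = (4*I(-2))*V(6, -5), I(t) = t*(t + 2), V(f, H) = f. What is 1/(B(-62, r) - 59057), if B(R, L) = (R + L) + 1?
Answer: -1/59118 ≈ -1.6915e-5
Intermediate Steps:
I(t) = t*(2 + t)
r = 0 (r = (4*(-2*(2 - 2)))*6 = (4*(-2*0))*6 = (4*0)*6 = 0*6 = 0)
B(R, L) = 1 + L + R (B(R, L) = (L + R) + 1 = 1 + L + R)
1/(B(-62, r) - 59057) = 1/((1 + 0 - 62) - 59057) = 1/(-61 - 59057) = 1/(-59118) = -1/59118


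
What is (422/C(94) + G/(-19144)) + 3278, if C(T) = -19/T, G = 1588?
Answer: 108223061/90934 ≈ 1190.1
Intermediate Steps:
(422/C(94) + G/(-19144)) + 3278 = (422/((-19/94)) + 1588/(-19144)) + 3278 = (422/((-19*1/94)) + 1588*(-1/19144)) + 3278 = (422/(-19/94) - 397/4786) + 3278 = (422*(-94/19) - 397/4786) + 3278 = (-39668/19 - 397/4786) + 3278 = -189858591/90934 + 3278 = 108223061/90934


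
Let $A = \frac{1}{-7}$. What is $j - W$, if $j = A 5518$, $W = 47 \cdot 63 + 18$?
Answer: $- \frac{26371}{7} \approx -3767.3$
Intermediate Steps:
$A = - \frac{1}{7} \approx -0.14286$
$W = 2979$ ($W = 2961 + 18 = 2979$)
$j = - \frac{5518}{7}$ ($j = \left(- \frac{1}{7}\right) 5518 = - \frac{5518}{7} \approx -788.29$)
$j - W = - \frac{5518}{7} - 2979 = - \frac{26371}{7}$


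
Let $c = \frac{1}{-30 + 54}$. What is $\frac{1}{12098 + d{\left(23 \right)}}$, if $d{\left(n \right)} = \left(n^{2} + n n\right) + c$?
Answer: $\frac{24}{315745} \approx 7.6011 \cdot 10^{-5}$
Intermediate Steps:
$c = \frac{1}{24} \approx 0.041667$
$d{\left(n \right)} = \frac{1}{24} + 2 n^{2}$ ($d{\left(n \right)} = \left(n^{2} + n n\right) + \frac{1}{24} = \left(n^{2} + n^{2}\right) + \frac{1}{24} = 2 n^{2} + \frac{1}{24} = \frac{1}{24} + 2 n^{2}$)
$\frac{1}{12098 + d{\left(23 \right)}} = \frac{1}{12098 + \left(\frac{1}{24} + 2 \cdot 23^{2}\right)} = \frac{1}{12098 + \left(\frac{1}{24} + 2 \cdot 529\right)} = \frac{1}{12098 + \left(\frac{1}{24} + 1058\right)} = \frac{1}{12098 + \frac{25393}{24}} = \frac{1}{\frac{315745}{24}} = \frac{24}{315745}$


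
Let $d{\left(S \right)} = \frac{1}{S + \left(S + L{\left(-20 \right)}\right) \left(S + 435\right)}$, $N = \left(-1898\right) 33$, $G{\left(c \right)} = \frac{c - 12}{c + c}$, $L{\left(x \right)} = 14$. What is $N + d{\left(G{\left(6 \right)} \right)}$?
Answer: $- \frac{1469456270}{23461} \approx -62634.0$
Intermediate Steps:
$G{\left(c \right)} = \frac{-12 + c}{2 c}$
$N = -62634$
$d{\left(S \right)} = \frac{1}{S + \left(14 + S\right) \left(435 + S\right)}$ ($d{\left(S \right)} = \frac{1}{S + \left(S + 14\right) \left(S + 435\right)} = \frac{1}{S + \left(14 + S\right) \left(435 + S\right)}$)
$N + d{\left(G{\left(6 \right)} \right)} = -62634 + \frac{1}{6090 + \left(\frac{-12 + 6}{2 \cdot 6}\right)^{2} + 450 \frac{-12 + 6}{2 \cdot 6}} = -62634 + \frac{1}{6090 + \left(\frac{1}{2} \cdot \frac{1}{6} \left(-6\right)\right)^{2} + 450 \cdot \frac{1}{2} \cdot \frac{1}{6} \left(-6\right)} = -62634 + \frac{1}{6090 + \left(- \frac{1}{2}\right)^{2} + 450 \left(- \frac{1}{2}\right)} = -62634 + \frac{1}{6090 + \frac{1}{4} - 225} = -62634 + \frac{1}{\frac{23461}{4}} = -62634 + \frac{4}{23461} = - \frac{1469456270}{23461}$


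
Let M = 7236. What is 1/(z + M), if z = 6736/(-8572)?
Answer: 2143/15505064 ≈ 0.00013821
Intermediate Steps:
z = -1684/2143 (z = 6736*(-1/8572) = -1684/2143 ≈ -0.78581)
1/(z + M) = 1/(-1684/2143 + 7236) = 1/(15505064/2143) = 2143/15505064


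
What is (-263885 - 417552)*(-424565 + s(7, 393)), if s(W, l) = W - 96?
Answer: 289374947798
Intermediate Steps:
s(W, l) = -96 + W
(-263885 - 417552)*(-424565 + s(7, 393)) = (-263885 - 417552)*(-424565 + (-96 + 7)) = -681437*(-424565 - 89) = -681437*(-424654) = 289374947798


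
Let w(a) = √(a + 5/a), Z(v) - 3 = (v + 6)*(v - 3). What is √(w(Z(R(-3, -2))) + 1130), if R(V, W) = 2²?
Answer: √(190970 + 13*√2262)/13 ≈ 33.670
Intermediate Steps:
R(V, W) = 4
Z(v) = 3 + (-3 + v)*(6 + v) (Z(v) = 3 + (v + 6)*(v - 3) = 3 + (6 + v)*(-3 + v) = 3 + (-3 + v)*(6 + v))
√(w(Z(R(-3, -2))) + 1130) = √(√((-15 + 4² + 3*4) + 5/(-15 + 4² + 3*4)) + 1130) = √(√((-15 + 16 + 12) + 5/(-15 + 16 + 12)) + 1130) = √(√(13 + 5/13) + 1130) = √(√(174/13) + 1130) = √(√2262/13 + 1130) = √(1130 + √2262/13)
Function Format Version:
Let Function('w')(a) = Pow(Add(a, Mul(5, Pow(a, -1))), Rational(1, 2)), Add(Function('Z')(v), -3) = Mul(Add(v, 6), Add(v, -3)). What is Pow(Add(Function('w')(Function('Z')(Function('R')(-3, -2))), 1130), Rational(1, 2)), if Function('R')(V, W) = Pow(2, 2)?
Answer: Mul(Rational(1, 13), Pow(Add(190970, Mul(13, Pow(2262, Rational(1, 2)))), Rational(1, 2))) ≈ 33.670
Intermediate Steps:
Function('R')(V, W) = 4
Function('Z')(v) = Add(3, Mul(Add(-3, v), Add(6, v))) (Function('Z')(v) = Add(3, Mul(Add(v, 6), Add(v, -3))) = Add(3, Mul(Add(6, v), Add(-3, v))) = Add(3, Mul(Add(-3, v), Add(6, v))))
Pow(Add(Function('w')(Function('Z')(Function('R')(-3, -2))), 1130), Rational(1, 2)) = Pow(Add(Pow(Add(Add(-15, Pow(4, 2), Mul(3, 4)), Mul(5, Pow(Add(-15, Pow(4, 2), Mul(3, 4)), -1))), Rational(1, 2)), 1130), Rational(1, 2)) = Pow(Add(Pow(Add(Add(-15, 16, 12), Mul(5, Pow(Add(-15, 16, 12), -1))), Rational(1, 2)), 1130), Rational(1, 2)) = Pow(Add(Pow(Add(13, Mul(5, Pow(13, -1))), Rational(1, 2)), 1130), Rational(1, 2)) = Pow(Add(Pow(Add(13, Mul(5, Rational(1, 13))), Rational(1, 2)), 1130), Rational(1, 2)) = Pow(Add(Pow(Add(13, Rational(5, 13)), Rational(1, 2)), 1130), Rational(1, 2)) = Pow(Add(Pow(Rational(174, 13), Rational(1, 2)), 1130), Rational(1, 2)) = Pow(Add(Mul(Rational(1, 13), Pow(2262, Rational(1, 2))), 1130), Rational(1, 2)) = Pow(Add(1130, Mul(Rational(1, 13), Pow(2262, Rational(1, 2)))), Rational(1, 2))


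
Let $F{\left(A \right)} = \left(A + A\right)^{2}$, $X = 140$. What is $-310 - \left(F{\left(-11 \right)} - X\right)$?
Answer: $-654$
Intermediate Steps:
$F{\left(A \right)} = 4 A^{2}$ ($F{\left(A \right)} = \left(2 A\right)^{2} = 4 A^{2}$)
$-310 - \left(F{\left(-11 \right)} - X\right) = -310 - \left(4 \left(-11\right)^{2} - 140\right) = -310 - \left(4 \cdot 121 - 140\right) = -310 - \left(484 - 140\right) = -310 - 344 = -654$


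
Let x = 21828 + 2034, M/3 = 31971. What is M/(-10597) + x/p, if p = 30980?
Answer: -1359259563/164147530 ≈ -8.2807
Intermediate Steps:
M = 95913 (M = 3*31971 = 95913)
x = 23862
M/(-10597) + x/p = 95913/(-10597) + 23862/30980 = 95913*(-1/10597) + 23862*(1/30980) = -95913/10597 + 11931/15490 = -1359259563/164147530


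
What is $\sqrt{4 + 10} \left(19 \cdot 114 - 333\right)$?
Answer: $1833 \sqrt{14} \approx 6858.5$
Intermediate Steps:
$\sqrt{4 + 10} \left(19 \cdot 114 - 333\right) = \sqrt{14} \left(2166 - 333\right) = \sqrt{14} \cdot 1833 = 1833 \sqrt{14}$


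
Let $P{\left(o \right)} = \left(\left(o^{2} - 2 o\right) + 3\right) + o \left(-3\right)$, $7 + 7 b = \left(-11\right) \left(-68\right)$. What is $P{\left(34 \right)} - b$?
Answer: $\frac{6182}{7} \approx 883.14$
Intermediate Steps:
$b = \frac{741}{7}$ ($b = -1 + \frac{\left(-11\right) \left(-68\right)}{7} = -1 + \frac{1}{7} \cdot 748 = -1 + \frac{748}{7} = \frac{741}{7} \approx 105.86$)
$P{\left(o \right)} = 3 + o^{2} - 5 o$ ($P{\left(o \right)} = \left(3 + o^{2} - 2 o\right) - 3 o = 3 + o^{2} - 5 o$)
$P{\left(34 \right)} - b = \left(3 + 34^{2} - 170\right) - \frac{741}{7} = \left(3 + 1156 - 170\right) - \frac{741}{7} = 989 - \frac{741}{7} = \frac{6182}{7}$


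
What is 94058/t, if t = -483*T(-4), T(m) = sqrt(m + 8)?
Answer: -47029/483 ≈ -97.369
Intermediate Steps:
T(m) = sqrt(8 + m)
t = -966 (t = -483*sqrt(8 - 4) = -483*sqrt(4) = -483*2 = -966)
94058/t = 94058/(-966) = 94058*(-1/966) = -47029/483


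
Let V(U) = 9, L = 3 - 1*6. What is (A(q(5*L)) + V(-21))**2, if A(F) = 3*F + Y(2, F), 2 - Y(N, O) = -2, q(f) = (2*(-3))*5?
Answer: 5929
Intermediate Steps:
L = -3 (L = 3 - 6 = -3)
q(f) = -30 (q(f) = -6*5 = -30)
Y(N, O) = 4 (Y(N, O) = 2 - 1*(-2) = 2 + 2 = 4)
A(F) = 4 + 3*F (A(F) = 3*F + 4 = 4 + 3*F)
(A(q(5*L)) + V(-21))**2 = ((4 + 3*(-30)) + 9)**2 = ((4 - 90) + 9)**2 = (-86 + 9)**2 = (-77)**2 = 5929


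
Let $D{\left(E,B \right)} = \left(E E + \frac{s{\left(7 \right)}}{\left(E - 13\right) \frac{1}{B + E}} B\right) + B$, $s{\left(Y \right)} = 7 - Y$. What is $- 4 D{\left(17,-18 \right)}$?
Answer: $-1084$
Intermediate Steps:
$D{\left(E,B \right)} = B + E^{2}$ ($D{\left(E,B \right)} = \left(E E + \frac{7 - 7}{\left(E - 13\right) \frac{1}{B + E}} B\right) + B = \left(E^{2} + \frac{7 - 7}{\left(-13 + E\right) \frac{1}{B + E}} B\right) + B = \left(E^{2} + \frac{0}{\frac{1}{B + E} \left(-13 + E\right)} B\right) + B = \left(E^{2} + 0 \frac{B + E}{-13 + E} B\right) + B = \left(E^{2} + 0 B\right) + B = \left(E^{2} + 0\right) + B = E^{2} + B = B + E^{2}$)
$- 4 D{\left(17,-18 \right)} = - 4 \left(-18 + 17^{2}\right) = - 4 \left(-18 + 289\right) = \left(-4\right) 271 = -1084$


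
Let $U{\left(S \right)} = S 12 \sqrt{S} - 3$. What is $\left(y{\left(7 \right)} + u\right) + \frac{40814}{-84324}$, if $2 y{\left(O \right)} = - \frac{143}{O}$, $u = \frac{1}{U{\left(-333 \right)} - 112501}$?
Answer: $\frac{- 18925647408 \sqrt{37} + 177612012431 i}{590268 \left(- 28126 i + 2997 \sqrt{37}\right)} \approx -10.698 + 4.0568 \cdot 10^{-6} i$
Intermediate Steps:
$U{\left(S \right)} = -3 + 12 S^{\frac{3}{2}}$ ($U{\left(S \right)} = 12 S^{\frac{3}{2}} - 3 = -3 + 12 S^{\frac{3}{2}}$)
$u = \frac{1}{-112504 - 11988 i \sqrt{37}}$ ($u = \frac{1}{\left(-3 + 12 \left(-333\right)^{\frac{3}{2}}\right) - 112501} = \frac{1}{\left(-3 + 12 \left(- 999 i \sqrt{37}\right)\right) - 112501} = \frac{1}{\left(-3 - 11988 i \sqrt{37}\right) - 112501} = \frac{1}{-112504 - 11988 i \sqrt{37}} \approx -6.2591 \cdot 10^{-6} + 4.0569 \cdot 10^{-6} i$)
$y{\left(O \right)} = - \frac{143}{2 O}$ ($y{\left(O \right)} = \frac{\left(-143\right) \frac{1}{O}}{2} = - \frac{143}{2 O}$)
$\left(y{\left(7 \right)} + u\right) + \frac{40814}{-84324} = \left(- \frac{143}{2 \cdot 7} + \frac{i}{4 \left(- 28126 i + 2997 \sqrt{37}\right)}\right) + \frac{40814}{-84324} = \left(\left(- \frac{143}{2}\right) \frac{1}{7} + \frac{i}{4 \left(- 28126 i + 2997 \sqrt{37}\right)}\right) + 40814 \left(- \frac{1}{84324}\right) = \left(- \frac{143}{14} + \frac{i}{4 \left(- 28126 i + 2997 \sqrt{37}\right)}\right) - \frac{20407}{42162} = - \frac{1578716}{147567} + \frac{i}{4 \left(- 28126 i + 2997 \sqrt{37}\right)}$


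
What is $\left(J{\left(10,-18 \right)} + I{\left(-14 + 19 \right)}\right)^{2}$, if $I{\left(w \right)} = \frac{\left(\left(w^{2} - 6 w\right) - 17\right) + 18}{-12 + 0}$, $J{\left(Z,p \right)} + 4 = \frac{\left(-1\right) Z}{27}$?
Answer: $\frac{11881}{729} \approx 16.298$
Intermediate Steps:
$J{\left(Z,p \right)} = -4 - \frac{Z}{27}$ ($J{\left(Z,p \right)} = -4 + \frac{\left(-1\right) Z}{27} = -4 + - Z \frac{1}{27} = -4 - \frac{Z}{27}$)
$I{\left(w \right)} = - \frac{1}{12} + \frac{w}{2} - \frac{w^{2}}{12}$ ($I{\left(w \right)} = \frac{\left(-17 + w^{2} - 6 w\right) + 18}{-12} = \left(1 + w^{2} - 6 w\right) \left(- \frac{1}{12}\right) = - \frac{1}{12} + \frac{w}{2} - \frac{w^{2}}{12}$)
$\left(J{\left(10,-18 \right)} + I{\left(-14 + 19 \right)}\right)^{2} = \left(\left(-4 - \frac{10}{27}\right) - \left(\frac{1}{12} - \frac{-14 + 19}{2} + \frac{\left(-14 + 19\right)^{2}}{12}\right)\right)^{2} = \left(\left(-4 - \frac{10}{27}\right) - \left(- \frac{29}{12} + \frac{25}{12}\right)\right)^{2} = \left(- \frac{118}{27} - - \frac{1}{3}\right)^{2} = \left(- \frac{118}{27} + \frac{1}{3}\right)^{2} = \left(- \frac{109}{27}\right)^{2} = \frac{11881}{729}$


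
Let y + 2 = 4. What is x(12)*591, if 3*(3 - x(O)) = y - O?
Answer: 3743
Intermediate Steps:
y = 2 (y = -2 + 4 = 2)
x(O) = 7/3 + O/3 (x(O) = 3 - (2 - O)/3 = 3 + (-⅔ + O/3) = 7/3 + O/3)
x(12)*591 = (7/3 + (⅓)*12)*591 = (7/3 + 4)*591 = (19/3)*591 = 3743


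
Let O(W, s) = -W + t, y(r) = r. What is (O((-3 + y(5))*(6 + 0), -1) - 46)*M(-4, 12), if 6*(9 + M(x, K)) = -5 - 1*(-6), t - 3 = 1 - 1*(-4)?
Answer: 1325/3 ≈ 441.67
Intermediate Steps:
t = 8 (t = 3 + (1 - 1*(-4)) = 3 + (1 + 4) = 3 + 5 = 8)
O(W, s) = 8 - W (O(W, s) = -W + 8 = 8 - W)
M(x, K) = -53/6 (M(x, K) = -9 + (-5 - 1*(-6))/6 = -9 + (-5 + 6)/6 = -9 + (1/6)*1 = -9 + 1/6 = -53/6)
(O((-3 + y(5))*(6 + 0), -1) - 46)*M(-4, 12) = ((8 - (-3 + 5)*(6 + 0)) - 46)*(-53/6) = ((8 - 2*6) - 46)*(-53/6) = ((8 - 1*12) - 46)*(-53/6) = ((8 - 12) - 46)*(-53/6) = (-4 - 46)*(-53/6) = -50*(-53/6) = 1325/3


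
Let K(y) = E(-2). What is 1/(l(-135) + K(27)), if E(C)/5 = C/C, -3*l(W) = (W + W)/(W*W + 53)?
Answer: 9139/45740 ≈ 0.19980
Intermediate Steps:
l(W) = -2*W/(3*(53 + W²)) (l(W) = -(W + W)/(3*(W*W + 53)) = -2*W/(3*(W² + 53)) = -2*W/(3*(53 + W²)))
E(C) = 5 (E(C) = 5*(C/C) = 5*1 = 5)
K(y) = 5
1/(l(-135) + K(27)) = 1/(-2*(-135)/(159 + 3*(-135)²) + 5) = 1/(-2*(-135)/(159 + 3*18225) + 5) = 1/(-2*(-135)/(159 + 54675) + 5) = 1/(-2*(-135)/54834 + 5) = 1/(-2*(-135)*1/54834 + 5) = 1/(45/9139 + 5) = 1/(45740/9139) = 9139/45740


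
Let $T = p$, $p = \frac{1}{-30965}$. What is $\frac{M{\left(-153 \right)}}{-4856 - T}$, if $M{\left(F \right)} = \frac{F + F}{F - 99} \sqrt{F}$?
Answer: $- \frac{526405 i \sqrt{17}}{701708182} \approx - 0.0030931 i$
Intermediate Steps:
$p = - \frac{1}{30965} \approx -3.2295 \cdot 10^{-5}$
$T = - \frac{1}{30965} \approx -3.2295 \cdot 10^{-5}$
$M{\left(F \right)} = \frac{2 F^{\frac{3}{2}}}{-99 + F}$ ($M{\left(F \right)} = \frac{2 F}{-99 + F} \sqrt{F} = \frac{2 F^{\frac{3}{2}}}{-99 + F}$)
$\frac{M{\left(-153 \right)}}{-4856 - T} = \frac{2 \left(-153\right)^{\frac{3}{2}} \frac{1}{-99 - 153}}{-4856 - - \frac{1}{30965}} = \frac{2 \left(- 459 i \sqrt{17}\right) \frac{1}{-252}}{-4856 + \frac{1}{30965}} = \frac{2 \left(- 459 i \sqrt{17}\right) \left(- \frac{1}{252}\right)}{- \frac{150366039}{30965}} = \frac{51 i \sqrt{17}}{14} \left(- \frac{30965}{150366039}\right) = - \frac{526405 i \sqrt{17}}{701708182}$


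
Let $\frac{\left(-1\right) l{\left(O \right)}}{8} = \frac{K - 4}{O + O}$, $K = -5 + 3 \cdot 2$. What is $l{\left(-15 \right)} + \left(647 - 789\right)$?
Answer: $- \frac{714}{5} \approx -142.8$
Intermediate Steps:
$K = 1$ ($K = -5 + 6 = 1$)
$l{\left(O \right)} = \frac{12}{O}$ ($l{\left(O \right)} = - 8 \frac{1 - 4}{O + O} = - 8 \left(- \frac{3}{2 O}\right) = \frac{12}{O}$)
$l{\left(-15 \right)} + \left(647 - 789\right) = \frac{12}{-15} + \left(647 - 789\right) = 12 \left(- \frac{1}{15}\right) - 142 = - \frac{4}{5} - 142 = - \frac{714}{5}$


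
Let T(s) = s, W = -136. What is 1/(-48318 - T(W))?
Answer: -1/48182 ≈ -2.0755e-5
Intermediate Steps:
1/(-48318 - T(W)) = 1/(-48318 - 1*(-136)) = 1/(-48318 + 136) = 1/(-48182) = -1/48182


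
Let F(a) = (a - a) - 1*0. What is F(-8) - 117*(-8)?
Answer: 936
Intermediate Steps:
F(a) = 0 (F(a) = 0 + 0 = 0)
F(-8) - 117*(-8) = 0 - 117*(-8) = 0 + 936 = 936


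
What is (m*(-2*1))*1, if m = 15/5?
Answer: -6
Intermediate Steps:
m = 3 (m = 15*(⅕) = 3)
(m*(-2*1))*1 = (3*(-2*1))*1 = (3*(-2))*1 = -6*1 = -6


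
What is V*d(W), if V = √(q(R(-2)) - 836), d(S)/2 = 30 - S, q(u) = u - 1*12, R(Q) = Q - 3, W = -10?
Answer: 80*I*√853 ≈ 2336.5*I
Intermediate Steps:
R(Q) = -3 + Q
q(u) = -12 + u (q(u) = u - 12 = -12 + u)
d(S) = 60 - 2*S (d(S) = 2*(30 - S) = 60 - 2*S)
V = I*√853 (V = √((-12 + (-3 - 2)) - 836) = √((-12 - 5) - 836) = √(-17 - 836) = √(-853) = I*√853 ≈ 29.206*I)
V*d(W) = (I*√853)*(60 - 2*(-10)) = (I*√853)*(60 + 20) = (I*√853)*80 = 80*I*√853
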